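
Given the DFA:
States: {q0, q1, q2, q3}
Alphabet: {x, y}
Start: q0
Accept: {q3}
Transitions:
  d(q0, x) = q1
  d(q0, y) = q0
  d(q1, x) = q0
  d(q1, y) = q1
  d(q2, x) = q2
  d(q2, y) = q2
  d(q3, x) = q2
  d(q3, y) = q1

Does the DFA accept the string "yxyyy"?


Trace: q0 -> q0 -> q1 -> q1 -> q1 -> q1
Final state: q1
Accept states: {q3}

No, rejected (final state q1 is not an accept state)


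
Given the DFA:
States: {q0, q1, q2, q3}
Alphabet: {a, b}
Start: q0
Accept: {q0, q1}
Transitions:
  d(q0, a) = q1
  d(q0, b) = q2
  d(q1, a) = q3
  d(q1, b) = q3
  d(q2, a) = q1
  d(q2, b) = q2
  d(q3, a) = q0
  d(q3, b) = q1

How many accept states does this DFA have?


Accept states listed: {q0, q1}
Counting: q0(1) q1(2)

2


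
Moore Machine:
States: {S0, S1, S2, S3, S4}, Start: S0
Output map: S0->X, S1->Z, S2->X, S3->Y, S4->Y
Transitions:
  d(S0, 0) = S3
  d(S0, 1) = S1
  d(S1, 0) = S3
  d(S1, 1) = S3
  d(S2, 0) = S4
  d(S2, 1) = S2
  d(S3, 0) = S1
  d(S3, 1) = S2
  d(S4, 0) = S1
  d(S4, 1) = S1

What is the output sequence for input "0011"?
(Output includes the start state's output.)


Start: S0 (output X)
  --0--> S3 (output Y)
  --0--> S1 (output Z)
  --1--> S3 (output Y)
  --1--> S2 (output X)

"XYZYX"


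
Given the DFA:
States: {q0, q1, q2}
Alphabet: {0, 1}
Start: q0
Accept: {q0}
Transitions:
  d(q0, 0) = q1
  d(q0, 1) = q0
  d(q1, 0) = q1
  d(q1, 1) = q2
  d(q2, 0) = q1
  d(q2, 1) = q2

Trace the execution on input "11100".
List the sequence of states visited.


Input: 11100
d(q0, 1) = q0
d(q0, 1) = q0
d(q0, 1) = q0
d(q0, 0) = q1
d(q1, 0) = q1


q0 -> q0 -> q0 -> q0 -> q1 -> q1


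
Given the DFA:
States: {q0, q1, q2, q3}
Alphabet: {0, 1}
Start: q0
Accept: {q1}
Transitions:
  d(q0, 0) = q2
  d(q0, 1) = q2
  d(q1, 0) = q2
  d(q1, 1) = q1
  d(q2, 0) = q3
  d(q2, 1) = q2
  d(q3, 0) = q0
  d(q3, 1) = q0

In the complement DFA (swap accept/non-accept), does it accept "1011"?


Trace: q0 -> q2 -> q3 -> q0 -> q2
Final: q2
Original accept: {q1}
Complement: q2 is not in original accept

Yes, complement accepts (original rejects)


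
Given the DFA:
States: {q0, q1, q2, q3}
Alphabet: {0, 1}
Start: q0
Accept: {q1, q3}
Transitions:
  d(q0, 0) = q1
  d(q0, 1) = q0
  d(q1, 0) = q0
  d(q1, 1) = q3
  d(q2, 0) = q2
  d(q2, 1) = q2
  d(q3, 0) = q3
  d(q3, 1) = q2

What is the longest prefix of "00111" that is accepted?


Run the DFA, marking each prefix where the state is accepting:
  "" -> q0 [reject]
  "0" -> q1 [accept]
  "00" -> q0 [reject]
  "001" -> q0 [reject]
  "0011" -> q0 [reject]
  "00111" -> q0 [reject]

"0"


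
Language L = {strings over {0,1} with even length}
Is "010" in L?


length = 3; 3 mod 2 = 1

No, "010" is not in L


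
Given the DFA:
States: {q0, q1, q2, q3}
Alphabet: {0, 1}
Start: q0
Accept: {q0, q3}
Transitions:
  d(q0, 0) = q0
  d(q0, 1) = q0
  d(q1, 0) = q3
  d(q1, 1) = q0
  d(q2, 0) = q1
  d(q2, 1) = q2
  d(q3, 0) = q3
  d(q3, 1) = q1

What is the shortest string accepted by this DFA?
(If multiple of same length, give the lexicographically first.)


BFS by string length (lex-first path to each state shown):
  len 0: q0<-""
Found accept state at length 0.

"" (empty string)


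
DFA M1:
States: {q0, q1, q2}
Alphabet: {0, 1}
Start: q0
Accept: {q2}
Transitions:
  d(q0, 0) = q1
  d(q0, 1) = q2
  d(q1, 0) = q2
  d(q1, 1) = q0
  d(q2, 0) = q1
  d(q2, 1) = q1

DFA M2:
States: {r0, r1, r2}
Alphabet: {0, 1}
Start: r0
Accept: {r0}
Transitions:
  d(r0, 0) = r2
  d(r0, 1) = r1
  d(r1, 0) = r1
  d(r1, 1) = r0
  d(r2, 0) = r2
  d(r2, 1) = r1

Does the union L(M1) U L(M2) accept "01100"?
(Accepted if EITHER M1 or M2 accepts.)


M1: final=q2 accepted=True
M2: final=r2 accepted=False

Yes, union accepts


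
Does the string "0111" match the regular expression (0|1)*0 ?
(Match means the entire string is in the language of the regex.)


|string| = 4; first = '0'; last = '1'

No, "0111" does not match (0|1)*0


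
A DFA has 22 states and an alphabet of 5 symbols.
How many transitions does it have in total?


Each state has exactly one transition per symbol.
22 * 5 = 110

110


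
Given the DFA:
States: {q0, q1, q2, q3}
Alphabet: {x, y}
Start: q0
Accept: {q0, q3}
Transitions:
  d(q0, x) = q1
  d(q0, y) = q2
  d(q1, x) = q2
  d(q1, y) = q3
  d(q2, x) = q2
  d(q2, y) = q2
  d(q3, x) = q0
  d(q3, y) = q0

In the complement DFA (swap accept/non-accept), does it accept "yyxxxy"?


Trace: q0 -> q2 -> q2 -> q2 -> q2 -> q2 -> q2
Final: q2
Original accept: {q0, q3}
Complement: q2 is not in original accept

Yes, complement accepts (original rejects)


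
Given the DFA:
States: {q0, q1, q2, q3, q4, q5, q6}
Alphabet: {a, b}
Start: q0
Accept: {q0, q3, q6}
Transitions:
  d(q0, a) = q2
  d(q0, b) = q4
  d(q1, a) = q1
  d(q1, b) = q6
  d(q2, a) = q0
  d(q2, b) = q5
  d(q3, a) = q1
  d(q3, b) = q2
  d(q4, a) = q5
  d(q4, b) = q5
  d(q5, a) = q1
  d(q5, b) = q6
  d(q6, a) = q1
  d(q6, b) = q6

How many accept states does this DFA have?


Accept states listed: {q0, q3, q6}
Counting: q0(1) q3(2) q6(3)

3


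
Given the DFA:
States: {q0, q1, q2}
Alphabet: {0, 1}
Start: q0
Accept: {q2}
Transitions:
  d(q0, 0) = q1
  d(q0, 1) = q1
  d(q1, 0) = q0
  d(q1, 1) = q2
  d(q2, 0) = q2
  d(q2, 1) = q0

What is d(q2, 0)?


Looking up transition d(q2, 0)

q2


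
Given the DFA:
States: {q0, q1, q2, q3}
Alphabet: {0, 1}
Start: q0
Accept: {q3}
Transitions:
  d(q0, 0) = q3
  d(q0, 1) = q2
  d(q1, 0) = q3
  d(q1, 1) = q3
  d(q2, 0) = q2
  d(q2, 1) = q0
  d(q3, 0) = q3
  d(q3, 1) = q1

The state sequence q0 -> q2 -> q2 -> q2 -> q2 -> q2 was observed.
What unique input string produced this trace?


Trace back each transition to find the symbol:
  q0 --[1]--> q2
  q2 --[0]--> q2
  q2 --[0]--> q2
  q2 --[0]--> q2
  q2 --[0]--> q2

"10000"


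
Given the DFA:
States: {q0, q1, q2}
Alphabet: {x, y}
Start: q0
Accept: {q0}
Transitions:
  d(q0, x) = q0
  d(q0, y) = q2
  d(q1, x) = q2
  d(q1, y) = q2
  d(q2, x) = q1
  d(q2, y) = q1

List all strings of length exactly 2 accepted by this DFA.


All strings of length 2: 4 total
Accepted: 1

"xx"


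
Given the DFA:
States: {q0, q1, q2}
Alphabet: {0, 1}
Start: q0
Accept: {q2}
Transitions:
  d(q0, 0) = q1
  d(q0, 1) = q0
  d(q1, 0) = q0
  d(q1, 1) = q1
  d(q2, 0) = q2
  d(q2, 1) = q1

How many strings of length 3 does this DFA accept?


Enumerating all length-3 strings:
  "000" -> q1 [reject]
  "001" -> q0 [reject]
  "010" -> q0 [reject]
  "011" -> q1 [reject]
  "100" -> q0 [reject]
  "101" -> q1 [reject]
  "110" -> q1 [reject]
  "111" -> q0 [reject]

0 out of 8


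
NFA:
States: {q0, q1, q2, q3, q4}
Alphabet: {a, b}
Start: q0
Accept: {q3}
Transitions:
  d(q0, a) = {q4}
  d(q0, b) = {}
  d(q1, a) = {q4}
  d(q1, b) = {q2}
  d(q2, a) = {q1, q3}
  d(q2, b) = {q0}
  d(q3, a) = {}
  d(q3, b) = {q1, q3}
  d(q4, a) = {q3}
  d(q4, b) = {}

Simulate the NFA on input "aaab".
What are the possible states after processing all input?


Start: {q0}
  --a--> {q4}
  --a--> {q3}
  --a--> {}
  --b--> {}

{} (empty set, no valid transitions)


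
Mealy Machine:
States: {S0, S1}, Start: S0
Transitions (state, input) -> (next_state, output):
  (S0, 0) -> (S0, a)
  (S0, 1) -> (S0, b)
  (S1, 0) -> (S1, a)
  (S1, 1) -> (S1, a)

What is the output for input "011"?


Step-by-step:
  (S0, 0) -> (S0, a)
  (S0, 1) -> (S0, b)
  (S0, 1) -> (S0, b)

"abb"


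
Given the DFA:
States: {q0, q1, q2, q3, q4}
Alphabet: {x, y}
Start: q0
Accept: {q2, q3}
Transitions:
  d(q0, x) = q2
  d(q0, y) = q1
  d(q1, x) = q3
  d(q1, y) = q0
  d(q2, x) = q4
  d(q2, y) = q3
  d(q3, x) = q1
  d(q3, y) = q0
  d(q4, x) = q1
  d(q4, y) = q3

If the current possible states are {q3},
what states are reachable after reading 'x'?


Apply transition on 'x' from each current state:
  d(q3, x) = q1

{q1}


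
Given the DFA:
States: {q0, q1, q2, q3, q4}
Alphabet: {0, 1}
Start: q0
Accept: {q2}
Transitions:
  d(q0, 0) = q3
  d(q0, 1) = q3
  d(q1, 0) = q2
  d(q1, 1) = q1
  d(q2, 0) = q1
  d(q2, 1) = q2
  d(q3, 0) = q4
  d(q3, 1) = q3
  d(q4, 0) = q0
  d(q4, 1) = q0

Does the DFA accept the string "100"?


Trace: q0 -> q3 -> q4 -> q0
Final state: q0
Accept states: {q2}

No, rejected (final state q0 is not an accept state)


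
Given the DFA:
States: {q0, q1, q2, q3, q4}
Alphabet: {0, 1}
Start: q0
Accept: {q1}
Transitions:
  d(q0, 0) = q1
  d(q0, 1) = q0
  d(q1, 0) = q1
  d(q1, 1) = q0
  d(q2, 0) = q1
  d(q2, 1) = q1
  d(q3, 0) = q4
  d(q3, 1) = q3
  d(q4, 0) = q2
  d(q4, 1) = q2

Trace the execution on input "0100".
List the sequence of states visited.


Input: 0100
d(q0, 0) = q1
d(q1, 1) = q0
d(q0, 0) = q1
d(q1, 0) = q1


q0 -> q1 -> q0 -> q1 -> q1


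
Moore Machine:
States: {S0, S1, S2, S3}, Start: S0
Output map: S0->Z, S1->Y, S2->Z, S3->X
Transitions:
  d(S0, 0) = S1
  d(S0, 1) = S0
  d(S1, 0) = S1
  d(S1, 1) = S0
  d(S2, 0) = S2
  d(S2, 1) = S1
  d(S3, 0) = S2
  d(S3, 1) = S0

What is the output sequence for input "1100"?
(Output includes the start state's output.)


Start: S0 (output Z)
  --1--> S0 (output Z)
  --1--> S0 (output Z)
  --0--> S1 (output Y)
  --0--> S1 (output Y)

"ZZZYY"


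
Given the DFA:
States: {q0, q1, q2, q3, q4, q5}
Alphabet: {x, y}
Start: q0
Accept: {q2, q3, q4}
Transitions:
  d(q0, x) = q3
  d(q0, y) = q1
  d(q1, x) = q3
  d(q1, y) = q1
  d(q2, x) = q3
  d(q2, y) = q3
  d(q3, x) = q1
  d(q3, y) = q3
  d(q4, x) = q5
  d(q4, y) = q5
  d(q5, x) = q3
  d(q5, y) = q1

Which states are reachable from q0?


BFS from q0:
  layer 0: {q0}
  layer 1: {q1, q3}

{q0, q1, q3}


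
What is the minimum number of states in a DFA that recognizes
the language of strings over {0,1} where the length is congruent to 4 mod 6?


States track (length) mod 6.
Need 6 states: one per remainder 0..5; accept = remainder 4.

6


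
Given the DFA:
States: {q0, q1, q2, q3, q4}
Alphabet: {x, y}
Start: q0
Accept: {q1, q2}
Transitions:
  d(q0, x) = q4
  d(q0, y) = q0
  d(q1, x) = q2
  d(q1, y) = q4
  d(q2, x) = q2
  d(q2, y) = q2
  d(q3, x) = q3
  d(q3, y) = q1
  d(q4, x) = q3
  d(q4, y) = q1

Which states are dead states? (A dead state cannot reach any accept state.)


Forward reachability from each state:
  q0 -> reaches accept state q1 (live)
  q1 -> reaches accept state q1 (live)
  q2 -> reaches accept state q2 (live)
  q3 -> reaches accept state q1 (live)
  q4 -> reaches accept state q1 (live)

None (all states can reach an accept state)


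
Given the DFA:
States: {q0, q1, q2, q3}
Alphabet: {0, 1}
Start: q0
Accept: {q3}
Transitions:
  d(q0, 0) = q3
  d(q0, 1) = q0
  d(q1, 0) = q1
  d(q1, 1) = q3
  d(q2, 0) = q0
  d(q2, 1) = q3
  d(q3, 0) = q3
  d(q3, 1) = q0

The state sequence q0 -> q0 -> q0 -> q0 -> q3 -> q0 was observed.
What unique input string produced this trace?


Trace back each transition to find the symbol:
  q0 --[1]--> q0
  q0 --[1]--> q0
  q0 --[1]--> q0
  q0 --[0]--> q3
  q3 --[1]--> q0

"11101"


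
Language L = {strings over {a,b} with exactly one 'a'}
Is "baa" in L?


count('a') = 2

No, "baa" is not in L


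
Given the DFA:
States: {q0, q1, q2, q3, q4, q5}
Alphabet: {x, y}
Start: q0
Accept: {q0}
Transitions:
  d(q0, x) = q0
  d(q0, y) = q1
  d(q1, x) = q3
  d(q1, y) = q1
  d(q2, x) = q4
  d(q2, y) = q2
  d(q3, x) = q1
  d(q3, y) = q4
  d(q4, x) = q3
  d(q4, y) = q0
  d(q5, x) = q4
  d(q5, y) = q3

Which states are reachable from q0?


BFS from q0:
  layer 0: {q0}
  layer 1: {q1}
  layer 2: {q3}
  layer 3: {q4}

{q0, q1, q3, q4}


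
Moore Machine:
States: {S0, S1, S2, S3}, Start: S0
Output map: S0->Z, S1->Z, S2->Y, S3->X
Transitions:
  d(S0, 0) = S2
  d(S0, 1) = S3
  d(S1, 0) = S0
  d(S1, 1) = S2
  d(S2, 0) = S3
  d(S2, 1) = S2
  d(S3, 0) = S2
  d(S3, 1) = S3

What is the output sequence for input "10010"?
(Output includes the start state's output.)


Start: S0 (output Z)
  --1--> S3 (output X)
  --0--> S2 (output Y)
  --0--> S3 (output X)
  --1--> S3 (output X)
  --0--> S2 (output Y)

"ZXYXXY"


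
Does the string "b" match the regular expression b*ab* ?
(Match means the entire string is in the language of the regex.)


|string| = 1; first = 'b'; last = 'b'

No, "b" does not match b*ab*


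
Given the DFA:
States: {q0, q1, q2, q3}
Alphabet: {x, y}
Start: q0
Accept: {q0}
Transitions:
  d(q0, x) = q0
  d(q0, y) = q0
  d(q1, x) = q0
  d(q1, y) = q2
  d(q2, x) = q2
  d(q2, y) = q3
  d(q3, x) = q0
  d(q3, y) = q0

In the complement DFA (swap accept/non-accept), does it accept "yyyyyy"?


Trace: q0 -> q0 -> q0 -> q0 -> q0 -> q0 -> q0
Final: q0
Original accept: {q0}
Complement: q0 is in original accept

No, complement rejects (original accepts)


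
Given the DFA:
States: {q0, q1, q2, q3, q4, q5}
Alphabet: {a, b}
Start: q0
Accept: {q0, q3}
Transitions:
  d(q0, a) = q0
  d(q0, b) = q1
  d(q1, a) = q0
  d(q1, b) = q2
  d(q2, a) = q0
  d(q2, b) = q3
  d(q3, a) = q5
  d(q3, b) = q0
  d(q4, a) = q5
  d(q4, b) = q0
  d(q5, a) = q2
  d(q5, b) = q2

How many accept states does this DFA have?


Accept states listed: {q0, q3}
Counting: q0(1) q3(2)

2


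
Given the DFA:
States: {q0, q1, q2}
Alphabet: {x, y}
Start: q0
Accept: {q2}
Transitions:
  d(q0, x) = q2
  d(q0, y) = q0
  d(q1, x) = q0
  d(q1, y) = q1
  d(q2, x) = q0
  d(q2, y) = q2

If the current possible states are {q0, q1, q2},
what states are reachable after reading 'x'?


Apply transition on 'x' from each current state:
  d(q0, x) = q2
  d(q1, x) = q0
  d(q2, x) = q0

{q0, q2}


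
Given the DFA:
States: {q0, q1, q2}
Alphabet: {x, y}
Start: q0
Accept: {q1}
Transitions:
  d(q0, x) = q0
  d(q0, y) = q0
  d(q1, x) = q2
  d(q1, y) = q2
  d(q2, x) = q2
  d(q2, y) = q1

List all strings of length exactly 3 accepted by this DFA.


All strings of length 3: 8 total
Accepted: 0

None


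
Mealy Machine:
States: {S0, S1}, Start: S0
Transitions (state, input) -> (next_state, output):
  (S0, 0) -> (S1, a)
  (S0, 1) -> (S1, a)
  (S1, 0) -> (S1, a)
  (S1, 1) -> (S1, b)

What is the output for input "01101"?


Step-by-step:
  (S0, 0) -> (S1, a)
  (S1, 1) -> (S1, b)
  (S1, 1) -> (S1, b)
  (S1, 0) -> (S1, a)
  (S1, 1) -> (S1, b)

"abbab"


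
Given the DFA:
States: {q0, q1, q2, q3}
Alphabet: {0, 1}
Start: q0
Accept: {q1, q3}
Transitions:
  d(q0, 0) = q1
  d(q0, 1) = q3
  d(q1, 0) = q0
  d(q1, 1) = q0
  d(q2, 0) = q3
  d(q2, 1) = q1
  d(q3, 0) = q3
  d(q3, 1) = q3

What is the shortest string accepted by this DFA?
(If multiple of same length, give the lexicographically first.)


BFS by string length (lex-first path to each state shown):
  len 0: q0<-""
  len 1: q1<-"0", q3<-"1"
Found accept state at length 1.

"0"


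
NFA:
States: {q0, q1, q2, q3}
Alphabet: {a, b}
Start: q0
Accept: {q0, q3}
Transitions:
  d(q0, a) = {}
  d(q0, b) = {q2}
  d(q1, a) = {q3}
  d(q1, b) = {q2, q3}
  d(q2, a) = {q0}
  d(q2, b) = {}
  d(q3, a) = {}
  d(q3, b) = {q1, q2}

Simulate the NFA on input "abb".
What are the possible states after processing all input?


Start: {q0}
  --a--> {}
  --b--> {}
  --b--> {}

{} (empty set, no valid transitions)


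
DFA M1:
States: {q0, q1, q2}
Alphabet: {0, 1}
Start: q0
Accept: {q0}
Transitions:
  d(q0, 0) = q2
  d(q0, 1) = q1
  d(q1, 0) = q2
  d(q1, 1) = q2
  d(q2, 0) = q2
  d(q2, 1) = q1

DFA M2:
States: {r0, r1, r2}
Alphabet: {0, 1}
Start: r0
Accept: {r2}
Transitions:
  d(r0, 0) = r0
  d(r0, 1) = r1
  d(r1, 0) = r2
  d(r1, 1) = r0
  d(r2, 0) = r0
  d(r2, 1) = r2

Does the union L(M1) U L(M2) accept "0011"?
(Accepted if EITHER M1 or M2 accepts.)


M1: final=q2 accepted=False
M2: final=r0 accepted=False

No, union rejects (neither accepts)


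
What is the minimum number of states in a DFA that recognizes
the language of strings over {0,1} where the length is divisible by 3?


States track (length) mod 3.
Need 3 states: one per remainder 0..2; accept = remainder 0.

3


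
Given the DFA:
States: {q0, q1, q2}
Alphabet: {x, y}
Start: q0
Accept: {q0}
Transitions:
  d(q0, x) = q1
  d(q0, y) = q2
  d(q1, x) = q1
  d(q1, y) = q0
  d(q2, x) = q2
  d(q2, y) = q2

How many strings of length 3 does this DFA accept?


Enumerating all length-3 strings:
  "xxx" -> q1 [reject]
  "xxy" -> q0 [accept]
  "xyx" -> q1 [reject]
  "xyy" -> q2 [reject]
  "yxx" -> q2 [reject]
  "yxy" -> q2 [reject]
  "yyx" -> q2 [reject]
  "yyy" -> q2 [reject]

1 out of 8


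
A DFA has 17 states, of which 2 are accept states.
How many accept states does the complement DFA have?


Complement swaps accept and non-accept states.
17 - 2 = 15

15


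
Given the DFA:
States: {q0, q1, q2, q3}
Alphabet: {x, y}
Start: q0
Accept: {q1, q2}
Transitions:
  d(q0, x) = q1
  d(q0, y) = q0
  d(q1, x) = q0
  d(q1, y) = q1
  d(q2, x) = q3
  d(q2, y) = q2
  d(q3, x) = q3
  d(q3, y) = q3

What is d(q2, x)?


Looking up transition d(q2, x)

q3


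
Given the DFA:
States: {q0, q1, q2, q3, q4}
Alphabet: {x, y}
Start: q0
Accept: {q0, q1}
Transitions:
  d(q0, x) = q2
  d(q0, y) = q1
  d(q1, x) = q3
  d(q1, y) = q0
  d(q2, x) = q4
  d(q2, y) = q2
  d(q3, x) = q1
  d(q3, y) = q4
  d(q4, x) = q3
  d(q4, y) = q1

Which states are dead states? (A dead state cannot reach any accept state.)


Forward reachability from each state:
  q0 -> reaches accept state q0 (live)
  q1 -> reaches accept state q0 (live)
  q2 -> reaches accept state q0 (live)
  q3 -> reaches accept state q0 (live)
  q4 -> reaches accept state q0 (live)

None (all states can reach an accept state)


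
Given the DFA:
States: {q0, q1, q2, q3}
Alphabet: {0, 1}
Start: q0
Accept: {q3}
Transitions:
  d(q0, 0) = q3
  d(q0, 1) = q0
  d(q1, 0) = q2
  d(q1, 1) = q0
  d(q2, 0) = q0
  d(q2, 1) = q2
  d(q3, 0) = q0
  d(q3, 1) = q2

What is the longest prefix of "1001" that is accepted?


Run the DFA, marking each prefix where the state is accepting:
  "" -> q0 [reject]
  "1" -> q0 [reject]
  "10" -> q3 [accept]
  "100" -> q0 [reject]
  "1001" -> q0 [reject]

"10"


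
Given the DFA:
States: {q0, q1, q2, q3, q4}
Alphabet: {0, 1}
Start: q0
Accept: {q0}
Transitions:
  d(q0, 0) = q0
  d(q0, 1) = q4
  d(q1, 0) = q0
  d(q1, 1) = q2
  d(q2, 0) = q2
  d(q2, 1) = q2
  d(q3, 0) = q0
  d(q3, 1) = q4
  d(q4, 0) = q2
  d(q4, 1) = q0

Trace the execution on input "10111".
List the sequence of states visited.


Input: 10111
d(q0, 1) = q4
d(q4, 0) = q2
d(q2, 1) = q2
d(q2, 1) = q2
d(q2, 1) = q2


q0 -> q4 -> q2 -> q2 -> q2 -> q2


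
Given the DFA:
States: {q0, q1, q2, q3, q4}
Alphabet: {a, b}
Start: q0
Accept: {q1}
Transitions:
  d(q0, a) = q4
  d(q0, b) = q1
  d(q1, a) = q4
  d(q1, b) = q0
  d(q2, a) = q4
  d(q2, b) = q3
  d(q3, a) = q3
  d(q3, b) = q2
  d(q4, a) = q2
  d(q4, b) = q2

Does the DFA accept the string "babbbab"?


Trace: q0 -> q1 -> q4 -> q2 -> q3 -> q2 -> q4 -> q2
Final state: q2
Accept states: {q1}

No, rejected (final state q2 is not an accept state)


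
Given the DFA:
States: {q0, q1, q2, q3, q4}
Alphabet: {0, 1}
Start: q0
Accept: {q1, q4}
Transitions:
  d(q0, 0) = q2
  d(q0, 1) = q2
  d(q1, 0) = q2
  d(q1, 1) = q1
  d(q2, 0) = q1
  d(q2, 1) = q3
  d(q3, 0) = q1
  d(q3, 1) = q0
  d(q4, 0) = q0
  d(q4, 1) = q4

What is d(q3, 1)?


Looking up transition d(q3, 1)

q0


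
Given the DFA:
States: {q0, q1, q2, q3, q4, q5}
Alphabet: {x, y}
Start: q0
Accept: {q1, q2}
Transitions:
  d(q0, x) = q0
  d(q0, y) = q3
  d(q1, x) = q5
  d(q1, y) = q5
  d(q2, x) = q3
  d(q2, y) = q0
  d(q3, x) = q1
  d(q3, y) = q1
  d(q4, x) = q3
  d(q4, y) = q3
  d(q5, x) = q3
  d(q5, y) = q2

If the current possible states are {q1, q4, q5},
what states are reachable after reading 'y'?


Apply transition on 'y' from each current state:
  d(q1, y) = q5
  d(q4, y) = q3
  d(q5, y) = q2

{q2, q3, q5}


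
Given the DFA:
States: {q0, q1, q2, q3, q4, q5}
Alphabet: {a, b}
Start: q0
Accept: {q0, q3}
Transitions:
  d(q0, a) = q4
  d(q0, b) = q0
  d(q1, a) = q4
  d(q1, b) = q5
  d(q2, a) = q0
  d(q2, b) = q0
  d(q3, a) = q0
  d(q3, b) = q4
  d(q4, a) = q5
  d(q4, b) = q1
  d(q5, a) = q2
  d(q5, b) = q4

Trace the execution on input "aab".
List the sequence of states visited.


Input: aab
d(q0, a) = q4
d(q4, a) = q5
d(q5, b) = q4


q0 -> q4 -> q5 -> q4


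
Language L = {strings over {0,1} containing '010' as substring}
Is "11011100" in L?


'010' does not occur

No, "11011100" is not in L


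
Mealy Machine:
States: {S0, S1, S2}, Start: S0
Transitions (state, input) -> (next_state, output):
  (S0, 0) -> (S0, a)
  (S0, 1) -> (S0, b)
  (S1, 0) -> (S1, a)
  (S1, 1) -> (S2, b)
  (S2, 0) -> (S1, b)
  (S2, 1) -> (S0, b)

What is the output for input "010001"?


Step-by-step:
  (S0, 0) -> (S0, a)
  (S0, 1) -> (S0, b)
  (S0, 0) -> (S0, a)
  (S0, 0) -> (S0, a)
  (S0, 0) -> (S0, a)
  (S0, 1) -> (S0, b)

"abaaab"


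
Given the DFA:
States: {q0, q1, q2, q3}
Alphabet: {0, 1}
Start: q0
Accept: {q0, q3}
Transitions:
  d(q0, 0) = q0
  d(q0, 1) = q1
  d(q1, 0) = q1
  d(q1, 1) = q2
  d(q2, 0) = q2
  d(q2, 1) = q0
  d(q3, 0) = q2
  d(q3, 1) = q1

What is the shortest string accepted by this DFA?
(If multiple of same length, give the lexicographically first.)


BFS by string length (lex-first path to each state shown):
  len 0: q0<-""
Found accept state at length 0.

"" (empty string)


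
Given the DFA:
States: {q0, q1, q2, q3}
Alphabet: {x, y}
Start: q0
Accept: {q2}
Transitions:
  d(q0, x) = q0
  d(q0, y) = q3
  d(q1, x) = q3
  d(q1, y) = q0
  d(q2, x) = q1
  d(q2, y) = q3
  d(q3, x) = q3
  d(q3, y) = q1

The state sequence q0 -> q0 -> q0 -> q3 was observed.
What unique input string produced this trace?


Trace back each transition to find the symbol:
  q0 --[x]--> q0
  q0 --[x]--> q0
  q0 --[y]--> q3

"xxy"


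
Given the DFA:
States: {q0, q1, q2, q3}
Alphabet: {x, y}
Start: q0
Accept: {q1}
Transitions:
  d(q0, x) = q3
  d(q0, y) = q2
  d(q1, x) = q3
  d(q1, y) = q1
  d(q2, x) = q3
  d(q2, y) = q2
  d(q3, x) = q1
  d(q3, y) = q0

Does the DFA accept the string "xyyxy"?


Trace: q0 -> q3 -> q0 -> q2 -> q3 -> q0
Final state: q0
Accept states: {q1}

No, rejected (final state q0 is not an accept state)


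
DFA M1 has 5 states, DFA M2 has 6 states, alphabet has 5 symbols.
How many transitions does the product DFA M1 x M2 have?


Product DFA has 5 * 6 = 30 states.
Each has 5 transitions: 30 * 5 = 150

150


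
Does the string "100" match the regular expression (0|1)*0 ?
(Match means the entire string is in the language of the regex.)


|string| = 3; first = '1'; last = '0'

Yes, "100" matches (0|1)*0


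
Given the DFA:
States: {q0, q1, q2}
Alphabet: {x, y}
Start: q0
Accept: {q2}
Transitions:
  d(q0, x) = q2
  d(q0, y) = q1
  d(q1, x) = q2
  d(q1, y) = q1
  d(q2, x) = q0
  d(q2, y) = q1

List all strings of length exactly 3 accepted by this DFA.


All strings of length 3: 8 total
Accepted: 3

"xxx", "xyx", "yyx"


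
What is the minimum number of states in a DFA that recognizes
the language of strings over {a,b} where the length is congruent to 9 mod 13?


States track (length) mod 13.
Need 13 states: one per remainder 0..12; accept = remainder 9.

13


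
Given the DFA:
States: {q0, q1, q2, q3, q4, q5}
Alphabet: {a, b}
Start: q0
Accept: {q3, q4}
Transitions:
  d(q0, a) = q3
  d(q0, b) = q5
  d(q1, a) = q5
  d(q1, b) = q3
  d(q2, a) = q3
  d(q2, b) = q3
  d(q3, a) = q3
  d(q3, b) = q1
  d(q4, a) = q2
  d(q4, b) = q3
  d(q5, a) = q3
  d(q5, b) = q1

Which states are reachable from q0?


BFS from q0:
  layer 0: {q0}
  layer 1: {q3, q5}
  layer 2: {q1}

{q0, q1, q3, q5}


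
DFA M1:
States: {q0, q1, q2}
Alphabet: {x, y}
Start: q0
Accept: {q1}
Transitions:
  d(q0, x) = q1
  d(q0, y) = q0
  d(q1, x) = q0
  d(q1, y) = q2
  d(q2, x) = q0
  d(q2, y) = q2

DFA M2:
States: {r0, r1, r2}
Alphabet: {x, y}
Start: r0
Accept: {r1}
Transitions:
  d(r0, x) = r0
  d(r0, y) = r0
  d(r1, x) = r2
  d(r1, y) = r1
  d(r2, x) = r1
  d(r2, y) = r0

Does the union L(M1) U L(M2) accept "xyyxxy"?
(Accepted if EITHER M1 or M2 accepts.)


M1: final=q2 accepted=False
M2: final=r0 accepted=False

No, union rejects (neither accepts)


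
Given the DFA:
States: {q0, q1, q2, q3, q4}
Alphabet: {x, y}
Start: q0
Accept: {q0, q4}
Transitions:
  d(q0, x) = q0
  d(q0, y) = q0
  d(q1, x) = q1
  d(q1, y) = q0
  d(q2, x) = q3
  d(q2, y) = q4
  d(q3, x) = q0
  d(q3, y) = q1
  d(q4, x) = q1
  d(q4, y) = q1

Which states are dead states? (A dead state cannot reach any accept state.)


Forward reachability from each state:
  q0 -> reaches accept state q0 (live)
  q1 -> reaches accept state q0 (live)
  q2 -> reaches accept state q0 (live)
  q3 -> reaches accept state q0 (live)
  q4 -> reaches accept state q0 (live)

None (all states can reach an accept state)


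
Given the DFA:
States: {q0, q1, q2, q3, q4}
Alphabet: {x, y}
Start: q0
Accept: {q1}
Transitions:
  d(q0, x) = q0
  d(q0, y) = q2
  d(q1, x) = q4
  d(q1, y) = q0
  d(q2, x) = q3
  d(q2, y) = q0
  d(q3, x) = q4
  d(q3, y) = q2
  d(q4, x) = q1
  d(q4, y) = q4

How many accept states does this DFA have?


Accept states listed: {q1}
Counting: q1(1)

1


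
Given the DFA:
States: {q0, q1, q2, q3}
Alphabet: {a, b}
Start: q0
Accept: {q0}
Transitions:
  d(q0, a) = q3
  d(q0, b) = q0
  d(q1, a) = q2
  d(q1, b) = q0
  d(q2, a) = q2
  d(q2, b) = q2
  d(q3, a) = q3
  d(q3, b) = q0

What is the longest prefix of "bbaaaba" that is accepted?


Run the DFA, marking each prefix where the state is accepting:
  "" -> q0 [accept]
  "b" -> q0 [accept]
  "bb" -> q0 [accept]
  "bba" -> q3 [reject]
  "bbaa" -> q3 [reject]
  "bbaaa" -> q3 [reject]
  "bbaaab" -> q0 [accept]
  "bbaaaba" -> q3 [reject]

"bbaaab"


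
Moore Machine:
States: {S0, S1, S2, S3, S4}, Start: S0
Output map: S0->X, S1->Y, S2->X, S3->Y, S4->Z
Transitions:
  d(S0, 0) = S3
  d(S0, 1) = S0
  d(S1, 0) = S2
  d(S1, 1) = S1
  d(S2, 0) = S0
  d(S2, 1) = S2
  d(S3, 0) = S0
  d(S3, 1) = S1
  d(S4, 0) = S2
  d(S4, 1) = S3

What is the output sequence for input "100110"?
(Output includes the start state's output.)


Start: S0 (output X)
  --1--> S0 (output X)
  --0--> S3 (output Y)
  --0--> S0 (output X)
  --1--> S0 (output X)
  --1--> S0 (output X)
  --0--> S3 (output Y)

"XXYXXXY"


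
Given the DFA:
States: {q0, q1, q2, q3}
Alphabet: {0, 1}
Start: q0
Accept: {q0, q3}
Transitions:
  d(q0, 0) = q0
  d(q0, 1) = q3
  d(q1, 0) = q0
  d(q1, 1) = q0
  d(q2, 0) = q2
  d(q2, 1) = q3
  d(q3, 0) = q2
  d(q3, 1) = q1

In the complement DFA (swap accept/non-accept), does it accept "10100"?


Trace: q0 -> q3 -> q2 -> q3 -> q2 -> q2
Final: q2
Original accept: {q0, q3}
Complement: q2 is not in original accept

Yes, complement accepts (original rejects)


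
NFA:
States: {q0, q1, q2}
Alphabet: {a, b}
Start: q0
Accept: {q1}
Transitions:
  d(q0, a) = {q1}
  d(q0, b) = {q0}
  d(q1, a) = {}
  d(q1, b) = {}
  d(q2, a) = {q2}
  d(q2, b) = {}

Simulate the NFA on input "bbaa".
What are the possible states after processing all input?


Start: {q0}
  --b--> {q0}
  --b--> {q0}
  --a--> {q1}
  --a--> {}

{} (empty set, no valid transitions)


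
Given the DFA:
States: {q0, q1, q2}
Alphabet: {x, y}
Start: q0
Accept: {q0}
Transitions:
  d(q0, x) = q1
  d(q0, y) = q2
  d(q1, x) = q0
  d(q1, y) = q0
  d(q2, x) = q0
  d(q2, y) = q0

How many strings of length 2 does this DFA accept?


Enumerating all length-2 strings:
  "xx" -> q0 [accept]
  "xy" -> q0 [accept]
  "yx" -> q0 [accept]
  "yy" -> q0 [accept]

4 out of 4


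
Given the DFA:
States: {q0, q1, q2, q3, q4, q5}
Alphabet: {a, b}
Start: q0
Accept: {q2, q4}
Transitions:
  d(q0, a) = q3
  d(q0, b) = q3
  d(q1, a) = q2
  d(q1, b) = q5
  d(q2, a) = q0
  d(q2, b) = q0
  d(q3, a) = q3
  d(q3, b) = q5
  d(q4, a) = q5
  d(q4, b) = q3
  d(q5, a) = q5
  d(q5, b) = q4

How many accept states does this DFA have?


Accept states listed: {q2, q4}
Counting: q2(1) q4(2)

2


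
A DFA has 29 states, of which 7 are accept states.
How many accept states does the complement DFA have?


Complement swaps accept and non-accept states.
29 - 7 = 22

22


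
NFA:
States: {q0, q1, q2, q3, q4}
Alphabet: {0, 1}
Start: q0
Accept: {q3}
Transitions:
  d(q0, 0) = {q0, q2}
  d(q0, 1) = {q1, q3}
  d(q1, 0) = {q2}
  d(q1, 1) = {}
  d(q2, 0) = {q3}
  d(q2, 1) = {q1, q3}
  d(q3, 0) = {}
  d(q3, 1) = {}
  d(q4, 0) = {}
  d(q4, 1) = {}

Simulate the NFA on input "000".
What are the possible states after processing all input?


Start: {q0}
  --0--> {q0, q2}
  --0--> {q0, q2, q3}
  --0--> {q0, q2, q3}

{q0, q2, q3}


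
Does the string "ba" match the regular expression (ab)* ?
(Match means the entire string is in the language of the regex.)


|string| = 2; first = 'b'; last = 'a'

No, "ba" does not match (ab)*


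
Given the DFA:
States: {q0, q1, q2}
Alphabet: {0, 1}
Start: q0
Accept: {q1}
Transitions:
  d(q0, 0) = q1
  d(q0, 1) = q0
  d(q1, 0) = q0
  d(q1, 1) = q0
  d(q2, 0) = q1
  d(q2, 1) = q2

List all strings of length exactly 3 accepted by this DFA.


All strings of length 3: 8 total
Accepted: 3

"000", "010", "110"


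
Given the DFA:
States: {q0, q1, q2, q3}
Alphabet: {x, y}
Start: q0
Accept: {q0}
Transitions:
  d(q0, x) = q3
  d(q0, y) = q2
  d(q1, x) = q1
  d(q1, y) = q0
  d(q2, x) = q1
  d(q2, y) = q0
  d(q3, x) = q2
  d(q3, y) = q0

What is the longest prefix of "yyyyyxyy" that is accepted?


Run the DFA, marking each prefix where the state is accepting:
  "" -> q0 [accept]
  "y" -> q2 [reject]
  "yy" -> q0 [accept]
  "yyy" -> q2 [reject]
  "yyyy" -> q0 [accept]
  "yyyyy" -> q2 [reject]
  "yyyyyx" -> q1 [reject]
  "yyyyyxy" -> q0 [accept]
  "yyyyyxyy" -> q2 [reject]

"yyyyyxy"


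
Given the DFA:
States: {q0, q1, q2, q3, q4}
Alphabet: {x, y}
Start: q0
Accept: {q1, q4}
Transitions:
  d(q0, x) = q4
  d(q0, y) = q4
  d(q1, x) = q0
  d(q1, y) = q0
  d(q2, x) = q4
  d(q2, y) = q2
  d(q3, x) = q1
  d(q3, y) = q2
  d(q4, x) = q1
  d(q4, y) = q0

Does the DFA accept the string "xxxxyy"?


Trace: q0 -> q4 -> q1 -> q0 -> q4 -> q0 -> q4
Final state: q4
Accept states: {q1, q4}

Yes, accepted (final state q4 is an accept state)


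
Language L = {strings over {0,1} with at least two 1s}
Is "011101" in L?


count('1') = 4

Yes, "011101" is in L


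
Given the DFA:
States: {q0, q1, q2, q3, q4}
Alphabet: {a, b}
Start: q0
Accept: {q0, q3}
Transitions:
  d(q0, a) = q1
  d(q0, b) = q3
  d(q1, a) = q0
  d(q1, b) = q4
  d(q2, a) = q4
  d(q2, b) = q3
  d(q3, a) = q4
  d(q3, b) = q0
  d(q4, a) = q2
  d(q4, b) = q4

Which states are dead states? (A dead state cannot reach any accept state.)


Forward reachability from each state:
  q0 -> reaches accept state q0 (live)
  q1 -> reaches accept state q0 (live)
  q2 -> reaches accept state q0 (live)
  q3 -> reaches accept state q0 (live)
  q4 -> reaches accept state q0 (live)

None (all states can reach an accept state)


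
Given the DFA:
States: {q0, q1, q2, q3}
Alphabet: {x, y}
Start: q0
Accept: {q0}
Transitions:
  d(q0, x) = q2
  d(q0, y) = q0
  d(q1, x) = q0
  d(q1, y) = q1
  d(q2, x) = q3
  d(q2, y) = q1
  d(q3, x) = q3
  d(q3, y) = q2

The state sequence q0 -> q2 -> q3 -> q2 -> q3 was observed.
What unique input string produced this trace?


Trace back each transition to find the symbol:
  q0 --[x]--> q2
  q2 --[x]--> q3
  q3 --[y]--> q2
  q2 --[x]--> q3

"xxyx"


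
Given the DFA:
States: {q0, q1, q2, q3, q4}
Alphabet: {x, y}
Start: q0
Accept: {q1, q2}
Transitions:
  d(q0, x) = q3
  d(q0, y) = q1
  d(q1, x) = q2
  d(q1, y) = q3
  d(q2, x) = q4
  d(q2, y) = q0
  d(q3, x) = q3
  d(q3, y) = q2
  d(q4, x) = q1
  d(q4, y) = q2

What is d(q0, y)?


Looking up transition d(q0, y)

q1


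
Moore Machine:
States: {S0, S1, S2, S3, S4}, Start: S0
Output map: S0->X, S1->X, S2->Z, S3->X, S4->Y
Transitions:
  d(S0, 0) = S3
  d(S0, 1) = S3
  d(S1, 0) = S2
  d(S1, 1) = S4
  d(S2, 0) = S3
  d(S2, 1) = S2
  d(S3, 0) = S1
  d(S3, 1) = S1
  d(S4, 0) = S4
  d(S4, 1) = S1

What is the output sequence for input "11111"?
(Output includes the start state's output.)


Start: S0 (output X)
  --1--> S3 (output X)
  --1--> S1 (output X)
  --1--> S4 (output Y)
  --1--> S1 (output X)
  --1--> S4 (output Y)

"XXXYXY"


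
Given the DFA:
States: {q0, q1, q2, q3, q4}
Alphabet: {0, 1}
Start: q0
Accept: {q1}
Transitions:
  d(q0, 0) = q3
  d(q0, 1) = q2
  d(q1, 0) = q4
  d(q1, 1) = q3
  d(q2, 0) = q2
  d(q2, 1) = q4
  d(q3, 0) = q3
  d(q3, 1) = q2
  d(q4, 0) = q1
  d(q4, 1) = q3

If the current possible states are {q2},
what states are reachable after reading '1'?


Apply transition on '1' from each current state:
  d(q2, 1) = q4

{q4}


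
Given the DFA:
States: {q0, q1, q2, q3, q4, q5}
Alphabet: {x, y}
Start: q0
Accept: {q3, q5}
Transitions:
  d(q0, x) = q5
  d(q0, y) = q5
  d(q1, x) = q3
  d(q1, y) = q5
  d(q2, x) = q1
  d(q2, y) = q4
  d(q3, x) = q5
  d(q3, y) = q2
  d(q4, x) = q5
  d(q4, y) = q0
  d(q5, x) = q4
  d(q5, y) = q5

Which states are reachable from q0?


BFS from q0:
  layer 0: {q0}
  layer 1: {q5}
  layer 2: {q4}

{q0, q4, q5}


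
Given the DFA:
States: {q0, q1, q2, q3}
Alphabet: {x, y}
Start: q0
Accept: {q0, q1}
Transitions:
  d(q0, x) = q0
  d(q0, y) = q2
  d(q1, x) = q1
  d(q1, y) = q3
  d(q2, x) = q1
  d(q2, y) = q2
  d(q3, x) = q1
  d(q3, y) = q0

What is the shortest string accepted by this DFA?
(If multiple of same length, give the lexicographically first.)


BFS by string length (lex-first path to each state shown):
  len 0: q0<-""
Found accept state at length 0.

"" (empty string)


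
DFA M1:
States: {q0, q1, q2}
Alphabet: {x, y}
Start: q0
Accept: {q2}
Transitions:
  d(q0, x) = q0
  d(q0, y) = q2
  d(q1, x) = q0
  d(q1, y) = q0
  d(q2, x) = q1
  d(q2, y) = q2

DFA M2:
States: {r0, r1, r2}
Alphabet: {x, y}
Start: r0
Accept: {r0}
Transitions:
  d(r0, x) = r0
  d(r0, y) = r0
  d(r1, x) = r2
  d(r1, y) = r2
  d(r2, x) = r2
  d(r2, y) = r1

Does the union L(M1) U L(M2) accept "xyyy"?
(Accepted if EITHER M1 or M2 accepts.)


M1: final=q2 accepted=True
M2: final=r0 accepted=True

Yes, union accepts


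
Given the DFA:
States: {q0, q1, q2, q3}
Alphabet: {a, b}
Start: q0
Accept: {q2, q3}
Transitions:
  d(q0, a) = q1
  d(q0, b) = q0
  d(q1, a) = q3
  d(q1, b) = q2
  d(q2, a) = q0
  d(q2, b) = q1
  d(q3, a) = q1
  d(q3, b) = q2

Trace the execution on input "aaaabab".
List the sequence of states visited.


Input: aaaabab
d(q0, a) = q1
d(q1, a) = q3
d(q3, a) = q1
d(q1, a) = q3
d(q3, b) = q2
d(q2, a) = q0
d(q0, b) = q0


q0 -> q1 -> q3 -> q1 -> q3 -> q2 -> q0 -> q0


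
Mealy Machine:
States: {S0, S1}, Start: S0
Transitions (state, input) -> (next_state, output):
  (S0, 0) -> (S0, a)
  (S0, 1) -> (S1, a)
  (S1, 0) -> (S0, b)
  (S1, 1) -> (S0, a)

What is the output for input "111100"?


Step-by-step:
  (S0, 1) -> (S1, a)
  (S1, 1) -> (S0, a)
  (S0, 1) -> (S1, a)
  (S1, 1) -> (S0, a)
  (S0, 0) -> (S0, a)
  (S0, 0) -> (S0, a)

"aaaaaa"


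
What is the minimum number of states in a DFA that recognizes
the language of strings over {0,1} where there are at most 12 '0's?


States: count = 0, 1, ..., 12 (all accepting; 13 states), plus a dead state for count > 12.
Total: 13 + 1 = 14.

14


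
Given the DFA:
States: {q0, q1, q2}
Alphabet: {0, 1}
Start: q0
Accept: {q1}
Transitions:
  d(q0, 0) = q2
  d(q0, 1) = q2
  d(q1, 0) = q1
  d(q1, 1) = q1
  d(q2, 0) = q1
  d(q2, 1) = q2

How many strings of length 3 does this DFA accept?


Enumerating all length-3 strings:
  "000" -> q1 [accept]
  "001" -> q1 [accept]
  "010" -> q1 [accept]
  "011" -> q2 [reject]
  "100" -> q1 [accept]
  "101" -> q1 [accept]
  "110" -> q1 [accept]
  "111" -> q2 [reject]

6 out of 8


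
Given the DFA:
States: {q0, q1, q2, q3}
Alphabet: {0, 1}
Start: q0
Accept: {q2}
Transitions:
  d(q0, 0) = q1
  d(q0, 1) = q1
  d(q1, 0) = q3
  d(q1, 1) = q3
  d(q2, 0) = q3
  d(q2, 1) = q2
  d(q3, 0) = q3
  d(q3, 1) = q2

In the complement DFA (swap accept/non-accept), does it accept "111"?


Trace: q0 -> q1 -> q3 -> q2
Final: q2
Original accept: {q2}
Complement: q2 is in original accept

No, complement rejects (original accepts)


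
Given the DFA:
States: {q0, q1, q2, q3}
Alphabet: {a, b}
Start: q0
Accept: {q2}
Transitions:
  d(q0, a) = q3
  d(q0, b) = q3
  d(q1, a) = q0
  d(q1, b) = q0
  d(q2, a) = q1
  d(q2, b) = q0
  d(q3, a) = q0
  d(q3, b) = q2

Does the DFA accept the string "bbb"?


Trace: q0 -> q3 -> q2 -> q0
Final state: q0
Accept states: {q2}

No, rejected (final state q0 is not an accept state)


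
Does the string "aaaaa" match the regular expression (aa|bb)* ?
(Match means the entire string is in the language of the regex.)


|string| = 5; first = 'a'; last = 'a'

No, "aaaaa" does not match (aa|bb)*


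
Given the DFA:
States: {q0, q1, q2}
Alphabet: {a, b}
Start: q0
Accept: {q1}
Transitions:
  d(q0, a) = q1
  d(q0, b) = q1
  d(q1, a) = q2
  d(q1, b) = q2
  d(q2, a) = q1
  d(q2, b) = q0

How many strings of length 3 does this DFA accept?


Enumerating all length-3 strings:
  "aaa" -> q1 [accept]
  "aab" -> q0 [reject]
  "aba" -> q1 [accept]
  "abb" -> q0 [reject]
  "baa" -> q1 [accept]
  "bab" -> q0 [reject]
  "bba" -> q1 [accept]
  "bbb" -> q0 [reject]

4 out of 8


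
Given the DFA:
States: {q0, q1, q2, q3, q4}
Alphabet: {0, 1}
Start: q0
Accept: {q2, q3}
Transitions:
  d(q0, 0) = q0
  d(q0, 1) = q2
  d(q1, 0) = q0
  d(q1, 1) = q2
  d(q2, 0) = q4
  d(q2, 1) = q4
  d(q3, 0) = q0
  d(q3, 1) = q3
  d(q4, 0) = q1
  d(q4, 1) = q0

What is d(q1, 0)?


Looking up transition d(q1, 0)

q0


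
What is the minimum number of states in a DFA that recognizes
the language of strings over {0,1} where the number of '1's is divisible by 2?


States track (count of '1') mod 2.
Need 2 states: one per remainder 0..1; accept = remainder 0.

2


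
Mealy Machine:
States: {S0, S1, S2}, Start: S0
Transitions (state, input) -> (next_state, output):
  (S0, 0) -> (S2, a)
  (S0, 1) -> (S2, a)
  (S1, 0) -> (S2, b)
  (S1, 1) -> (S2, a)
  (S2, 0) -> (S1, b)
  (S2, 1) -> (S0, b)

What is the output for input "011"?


Step-by-step:
  (S0, 0) -> (S2, a)
  (S2, 1) -> (S0, b)
  (S0, 1) -> (S2, a)

"aba"


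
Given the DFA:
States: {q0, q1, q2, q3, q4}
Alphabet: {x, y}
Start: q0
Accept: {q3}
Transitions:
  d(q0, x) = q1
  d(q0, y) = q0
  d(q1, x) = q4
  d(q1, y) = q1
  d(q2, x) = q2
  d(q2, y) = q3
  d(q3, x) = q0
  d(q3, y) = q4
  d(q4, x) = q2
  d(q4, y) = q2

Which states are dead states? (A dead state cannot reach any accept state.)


Forward reachability from each state:
  q0 -> reaches accept state q3 (live)
  q1 -> reaches accept state q3 (live)
  q2 -> reaches accept state q3 (live)
  q3 -> reaches accept state q3 (live)
  q4 -> reaches accept state q3 (live)

None (all states can reach an accept state)


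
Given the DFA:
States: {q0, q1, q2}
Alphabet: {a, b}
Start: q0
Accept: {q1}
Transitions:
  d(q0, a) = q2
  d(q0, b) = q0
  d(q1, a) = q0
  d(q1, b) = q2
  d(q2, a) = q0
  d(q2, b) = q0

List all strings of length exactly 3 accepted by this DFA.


All strings of length 3: 8 total
Accepted: 0

None


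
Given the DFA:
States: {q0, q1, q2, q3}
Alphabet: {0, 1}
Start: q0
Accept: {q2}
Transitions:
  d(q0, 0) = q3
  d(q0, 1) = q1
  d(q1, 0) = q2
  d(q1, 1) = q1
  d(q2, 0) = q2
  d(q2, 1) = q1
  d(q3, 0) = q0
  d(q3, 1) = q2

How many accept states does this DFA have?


Accept states listed: {q2}
Counting: q2(1)

1


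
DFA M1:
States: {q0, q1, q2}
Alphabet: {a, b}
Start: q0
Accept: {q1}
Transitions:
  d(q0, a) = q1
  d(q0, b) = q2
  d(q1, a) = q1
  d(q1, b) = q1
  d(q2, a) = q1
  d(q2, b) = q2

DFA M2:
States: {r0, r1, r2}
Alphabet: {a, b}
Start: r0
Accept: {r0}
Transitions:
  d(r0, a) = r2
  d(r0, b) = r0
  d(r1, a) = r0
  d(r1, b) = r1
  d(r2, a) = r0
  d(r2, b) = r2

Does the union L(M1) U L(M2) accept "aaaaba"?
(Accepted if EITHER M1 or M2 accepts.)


M1: final=q1 accepted=True
M2: final=r2 accepted=False

Yes, union accepts


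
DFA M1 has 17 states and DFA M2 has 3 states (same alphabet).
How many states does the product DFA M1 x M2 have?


Product construction pairs every M1 state with every M2 state.
17 * 3 = 51

51


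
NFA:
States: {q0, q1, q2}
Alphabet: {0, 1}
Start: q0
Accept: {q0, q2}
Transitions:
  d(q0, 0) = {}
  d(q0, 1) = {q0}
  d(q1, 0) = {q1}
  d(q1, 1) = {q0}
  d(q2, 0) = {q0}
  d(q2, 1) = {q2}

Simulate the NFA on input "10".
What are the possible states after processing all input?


Start: {q0}
  --1--> {q0}
  --0--> {}

{} (empty set, no valid transitions)


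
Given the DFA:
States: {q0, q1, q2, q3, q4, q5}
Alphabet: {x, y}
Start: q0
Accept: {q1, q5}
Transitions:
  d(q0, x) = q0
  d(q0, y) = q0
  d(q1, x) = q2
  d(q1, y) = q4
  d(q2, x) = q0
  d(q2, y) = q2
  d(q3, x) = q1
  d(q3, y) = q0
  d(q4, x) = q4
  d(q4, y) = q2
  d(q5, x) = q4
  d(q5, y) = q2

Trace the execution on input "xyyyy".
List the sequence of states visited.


Input: xyyyy
d(q0, x) = q0
d(q0, y) = q0
d(q0, y) = q0
d(q0, y) = q0
d(q0, y) = q0


q0 -> q0 -> q0 -> q0 -> q0 -> q0
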